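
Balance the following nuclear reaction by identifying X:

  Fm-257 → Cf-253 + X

alpha particle

Conserve mass number: 257 = 253 + A, so A = 4.
Conserve atomic number: 100 = 98 + Z, so Z = 2.
A = 4 and Z = 2 is He-4 — an alpha particle.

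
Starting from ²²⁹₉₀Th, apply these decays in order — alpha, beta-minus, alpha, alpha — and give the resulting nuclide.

At-217

Start: (A, Z) = (229, 90).
After α: (225, 88).
After β⁻: (225, 89).
After α: (221, 87).
After α: (217, 85).
Z = 85 is astatine.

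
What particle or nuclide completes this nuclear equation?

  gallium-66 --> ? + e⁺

Conserve mass number: 66 = A + 0, so A = 66.
Conserve atomic number: 31 = Z + 1, so Z = 30.
Z = 30 is zinc, so the species is zinc-66.

Zn-66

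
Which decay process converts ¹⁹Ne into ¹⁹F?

ΔA = 19 − 19 = 0; ΔZ = 9 − 10 = -1.
A is unchanged and Z drops by 1 — a proton has become a neutron (β⁺ emission or electron capture).

beta-plus decay or electron capture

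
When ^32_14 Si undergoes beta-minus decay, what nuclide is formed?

P-32

Beta-minus decay: mass number changes by +0, atomic number by +1.
A: 32 = 32; Z: 14 + 1 = 15.
Z = 15 is phosphorus, so the daughter is ^32_15 P.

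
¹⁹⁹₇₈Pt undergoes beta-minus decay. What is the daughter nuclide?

Au-199

Beta-minus decay: mass number changes by +0, atomic number by +1.
A: 199 = 199; Z: 78 + 1 = 79.
Z = 79 is gold, so the daughter is ¹⁹⁹₇₉Au.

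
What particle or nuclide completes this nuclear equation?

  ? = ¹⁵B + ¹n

Conserve mass number: A = 15 + 1, so A = 16.
Conserve atomic number: Z = 5 + 0, so Z = 5.
Z = 5 is boron, so the species is ¹⁶B.

B-16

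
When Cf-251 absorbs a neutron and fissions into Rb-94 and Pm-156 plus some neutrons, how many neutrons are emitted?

Conserve mass number: 252 = 94 + 156 + k, so k = 252 − 250 = 2.
Check atomic number: 98 = 37 + 61 + 0 = 98. ✓

2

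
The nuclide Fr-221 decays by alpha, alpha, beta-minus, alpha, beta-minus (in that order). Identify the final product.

Bi-209

Start: (A, Z) = (221, 87).
After α: (217, 85).
After α: (213, 83).
After β⁻: (213, 84).
After α: (209, 82).
After β⁻: (209, 83).
Z = 83 is bismuth.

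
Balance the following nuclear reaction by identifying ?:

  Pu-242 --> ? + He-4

Conserve mass number: 242 = A + 4, so A = 238.
Conserve atomic number: 94 = Z + 2, so Z = 92.
Z = 92 is uranium, so the species is U-238.

U-238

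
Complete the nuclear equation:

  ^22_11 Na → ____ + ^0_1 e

Ne-22

Conserve mass number: 22 = A + 0, so A = 22.
Conserve atomic number: 11 = Z + 1, so Z = 10.
Z = 10 is neon, so the species is ^22_10 Ne.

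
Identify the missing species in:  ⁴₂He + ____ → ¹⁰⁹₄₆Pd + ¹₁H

Rh-106

Conserve mass number: 4 + A = 109 + 1, so A = 106.
Conserve atomic number: 2 + Z = 46 + 1, so Z = 45.
Z = 45 is rhodium, so the species is ¹⁰⁶₄₅Rh.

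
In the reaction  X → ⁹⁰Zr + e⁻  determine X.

Y-90

Conserve mass number: A = 90 + 0, so A = 90.
Conserve atomic number: Z = 40 − 1, so Z = 39.
Z = 39 is yttrium, so the species is ⁹⁰Y.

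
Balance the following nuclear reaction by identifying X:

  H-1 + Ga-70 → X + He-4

Conserve mass number: 1 + 70 = A + 4, so A = 67.
Conserve atomic number: 1 + 31 = Z + 2, so Z = 30.
Z = 30 is zinc, so the species is Zn-67.

Zn-67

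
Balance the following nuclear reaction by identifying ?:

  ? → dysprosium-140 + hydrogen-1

Conserve mass number: A = 140 + 1, so A = 141.
Conserve atomic number: Z = 66 + 1, so Z = 67.
Z = 67 is holmium, so the species is holmium-141.

Ho-141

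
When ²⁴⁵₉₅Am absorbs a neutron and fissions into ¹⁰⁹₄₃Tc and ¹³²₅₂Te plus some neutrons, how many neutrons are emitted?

Conserve mass number: 246 = 109 + 132 + k, so k = 246 − 241 = 5.
Check atomic number: 95 = 43 + 52 + 0 = 95. ✓

5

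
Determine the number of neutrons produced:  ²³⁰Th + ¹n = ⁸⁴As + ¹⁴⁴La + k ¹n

Conserve mass number: 231 = 84 + 144 + k, so k = 231 − 228 = 3.
Check atomic number: 90 = 33 + 57 + 0 = 90. ✓

3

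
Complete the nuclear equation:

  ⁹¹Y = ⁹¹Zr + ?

beta-minus particle

Conserve mass number: 91 = 91 + A, so A = 0.
Conserve atomic number: 39 = 40 + Z, so Z = -1.
A = 0 and Z = -1 is e⁻ — a beta-minus particle.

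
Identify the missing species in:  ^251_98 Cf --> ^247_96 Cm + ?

alpha particle

Conserve mass number: 251 = 247 + A, so A = 4.
Conserve atomic number: 98 = 96 + Z, so Z = 2.
A = 4 and Z = 2 is ^4_2 He — an alpha particle.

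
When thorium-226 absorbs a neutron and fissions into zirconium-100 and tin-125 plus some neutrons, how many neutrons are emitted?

2

Conserve mass number: 227 = 100 + 125 + k, so k = 227 − 225 = 2.
Check atomic number: 90 = 40 + 50 + 0 = 90. ✓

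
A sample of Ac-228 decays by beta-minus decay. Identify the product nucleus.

Th-228

Beta-minus decay: mass number changes by +0, atomic number by +1.
A: 228 = 228; Z: 89 + 1 = 90.
Z = 90 is thorium, so the daughter is Th-228.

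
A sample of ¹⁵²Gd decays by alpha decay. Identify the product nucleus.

Sm-148

Alpha decay: mass number changes by -4, atomic number by -2.
A: 152 − 4 = 148; Z: 64 − 2 = 62.
Z = 62 is samarium, so the daughter is ¹⁴⁸Sm.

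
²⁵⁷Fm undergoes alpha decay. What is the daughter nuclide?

Alpha decay: mass number changes by -4, atomic number by -2.
A: 257 − 4 = 253; Z: 100 − 2 = 98.
Z = 98 is californium, so the daughter is ²⁵³Cf.

Cf-253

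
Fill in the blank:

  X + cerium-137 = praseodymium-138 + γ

Conserve mass number: A + 137 = 138 + 0, so A = 1.
Conserve atomic number: Z + 58 = 59 + 0, so Z = 1.
A = 1 and Z = 1 is hydrogen-1 — a proton.

proton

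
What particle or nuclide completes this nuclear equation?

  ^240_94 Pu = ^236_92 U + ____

Conserve mass number: 240 = 236 + A, so A = 4.
Conserve atomic number: 94 = 92 + Z, so Z = 2.
A = 4 and Z = 2 is ^4_2 He — an alpha particle.

alpha particle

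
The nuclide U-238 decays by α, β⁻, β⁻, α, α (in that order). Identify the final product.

Ra-226

Start: (A, Z) = (238, 92).
After α: (234, 90).
After β⁻: (234, 91).
After β⁻: (234, 92).
After α: (230, 90).
After α: (226, 88).
Z = 88 is radium.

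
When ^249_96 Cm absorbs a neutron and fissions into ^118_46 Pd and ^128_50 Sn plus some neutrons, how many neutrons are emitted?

4

Conserve mass number: 250 = 118 + 128 + k, so k = 250 − 246 = 4.
Check atomic number: 96 = 46 + 50 + 0 = 96. ✓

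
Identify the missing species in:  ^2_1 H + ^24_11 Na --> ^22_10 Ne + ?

Conserve mass number: 2 + 24 = 22 + A, so A = 4.
Conserve atomic number: 1 + 11 = 10 + Z, so Z = 2.
A = 4 and Z = 2 is ^4_2 He — an alpha particle.

alpha particle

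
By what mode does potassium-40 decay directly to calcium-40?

ΔA = 40 − 40 = 0; ΔZ = 20 − 19 = +1.
A is unchanged and Z rises by 1 — a neutron has become a proton (β⁻ decay).

beta-minus decay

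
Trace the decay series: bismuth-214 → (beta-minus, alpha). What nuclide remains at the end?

Start: (A, Z) = (214, 83).
After β⁻: (214, 84).
After α: (210, 82).
Z = 82 is lead.

Pb-210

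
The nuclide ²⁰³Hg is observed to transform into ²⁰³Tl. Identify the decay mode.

ΔA = 203 − 203 = 0; ΔZ = 81 − 80 = +1.
A is unchanged and Z rises by 1 — a neutron has become a proton (β⁻ decay).

beta-minus decay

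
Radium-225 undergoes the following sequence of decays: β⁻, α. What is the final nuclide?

Start: (A, Z) = (225, 88).
After β⁻: (225, 89).
After α: (221, 87).
Z = 87 is francium.

Fr-221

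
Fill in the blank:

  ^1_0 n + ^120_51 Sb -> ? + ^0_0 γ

Sb-121

Conserve mass number: 1 + 120 = A + 0, so A = 121.
Conserve atomic number: 0 + 51 = Z + 0, so Z = 51.
Z = 51 is antimony, so the species is ^121_51 Sb.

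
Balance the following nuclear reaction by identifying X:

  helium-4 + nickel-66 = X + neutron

Zn-69

Conserve mass number: 4 + 66 = A + 1, so A = 69.
Conserve atomic number: 2 + 28 = Z + 0, so Z = 30.
Z = 30 is zinc, so the species is zinc-69.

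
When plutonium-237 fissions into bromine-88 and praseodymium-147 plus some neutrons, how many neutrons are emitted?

Conserve mass number: 237 = 88 + 147 + k, so k = 237 − 235 = 2.
Check atomic number: 94 = 35 + 59 + 0 = 94. ✓

2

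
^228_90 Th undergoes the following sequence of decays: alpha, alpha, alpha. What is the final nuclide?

Start: (A, Z) = (228, 90).
After α: (224, 88).
After α: (220, 86).
After α: (216, 84).
Z = 84 is polonium.

Po-216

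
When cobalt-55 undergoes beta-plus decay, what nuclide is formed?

Beta-plus decay: mass number changes by +0, atomic number by -1.
A: 55 = 55; Z: 27 − 1 = 26.
Z = 26 is iron, so the daughter is iron-55.

Fe-55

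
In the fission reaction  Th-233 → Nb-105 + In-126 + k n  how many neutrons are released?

Conserve mass number: 233 = 105 + 126 + k, so k = 233 − 231 = 2.
Check atomic number: 90 = 41 + 49 + 0 = 90. ✓

2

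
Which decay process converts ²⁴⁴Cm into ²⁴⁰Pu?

alpha decay

ΔA = 240 − 244 = -4; ΔZ = 94 − 96 = -2.
A drops by 4 and Z drops by 2 — the signature of alpha emission.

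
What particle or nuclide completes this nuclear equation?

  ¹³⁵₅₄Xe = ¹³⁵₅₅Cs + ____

Conserve mass number: 135 = 135 + A, so A = 0.
Conserve atomic number: 54 = 55 + Z, so Z = -1.
A = 0 and Z = -1 is ⁰₋₁e — a beta-minus particle.

beta-minus particle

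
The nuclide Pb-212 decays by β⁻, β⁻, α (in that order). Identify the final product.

Pb-208

Start: (A, Z) = (212, 82).
After β⁻: (212, 83).
After β⁻: (212, 84).
After α: (208, 82).
Z = 82 is lead.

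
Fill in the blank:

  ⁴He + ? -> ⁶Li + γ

Conserve mass number: 4 + A = 6 + 0, so A = 2.
Conserve atomic number: 2 + Z = 3 + 0, so Z = 1.
A = 2 and Z = 1 is ²H — a deuteron.

deuteron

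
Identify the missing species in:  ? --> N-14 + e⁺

Conserve mass number: A = 14 + 0, so A = 14.
Conserve atomic number: Z = 7 + 1, so Z = 8.
Z = 8 is oxygen, so the species is O-14.

O-14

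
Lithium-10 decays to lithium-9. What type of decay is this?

ΔA = 9 − 10 = -1; ΔZ = 3 − 3 = +0.
A drops by 1 with Z unchanged — a neutron was emitted.

neutron emission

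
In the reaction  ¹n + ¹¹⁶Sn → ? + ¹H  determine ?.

In-116

Conserve mass number: 1 + 116 = A + 1, so A = 116.
Conserve atomic number: 0 + 50 = Z + 1, so Z = 49.
Z = 49 is indium, so the species is ¹¹⁶In.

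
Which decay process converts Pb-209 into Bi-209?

ΔA = 209 − 209 = 0; ΔZ = 83 − 82 = +1.
A is unchanged and Z rises by 1 — a neutron has become a proton (β⁻ decay).

beta-minus decay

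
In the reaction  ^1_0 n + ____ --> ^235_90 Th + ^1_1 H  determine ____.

Conserve mass number: 1 + A = 235 + 1, so A = 235.
Conserve atomic number: 0 + Z = 90 + 1, so Z = 91.
Z = 91 is protactinium, so the species is ^235_91 Pa.

Pa-235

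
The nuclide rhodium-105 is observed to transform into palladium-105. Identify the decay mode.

beta-minus decay

ΔA = 105 − 105 = 0; ΔZ = 46 − 45 = +1.
A is unchanged and Z rises by 1 — a neutron has become a proton (β⁻ decay).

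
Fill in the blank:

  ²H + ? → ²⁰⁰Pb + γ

Conserve mass number: 2 + A = 200 + 0, so A = 198.
Conserve atomic number: 1 + Z = 82 + 0, so Z = 81.
Z = 81 is thallium, so the species is ¹⁹⁸Tl.

Tl-198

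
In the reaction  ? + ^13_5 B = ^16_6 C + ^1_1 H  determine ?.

Conserve mass number: A + 13 = 16 + 1, so A = 4.
Conserve atomic number: Z + 5 = 6 + 1, so Z = 2.
A = 4 and Z = 2 is ^4_2 He — an alpha particle.

alpha particle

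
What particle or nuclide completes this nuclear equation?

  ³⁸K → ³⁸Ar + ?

Conserve mass number: 38 = 38 + A, so A = 0.
Conserve atomic number: 19 = 18 + Z, so Z = 1.
A = 0 and Z = 1 is e⁺ — a positron.

positron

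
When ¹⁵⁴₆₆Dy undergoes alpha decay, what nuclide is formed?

Gd-150

Alpha decay: mass number changes by -4, atomic number by -2.
A: 154 − 4 = 150; Z: 66 − 2 = 64.
Z = 64 is gadolinium, so the daughter is ¹⁵⁰₆₄Gd.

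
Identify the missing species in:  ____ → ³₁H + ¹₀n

H-4

Conserve mass number: A = 3 + 1, so A = 4.
Conserve atomic number: Z = 1 + 0, so Z = 1.
Z = 1 is hydrogen, so the species is ⁴₁H.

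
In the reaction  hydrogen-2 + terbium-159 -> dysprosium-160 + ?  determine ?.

neutron

Conserve mass number: 2 + 159 = 160 + A, so A = 1.
Conserve atomic number: 1 + 65 = 66 + Z, so Z = 0.
A = 1 and Z = 0 is neutron — a neutron.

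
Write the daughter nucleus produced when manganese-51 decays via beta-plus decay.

Beta-plus decay: mass number changes by +0, atomic number by -1.
A: 51 = 51; Z: 25 − 1 = 24.
Z = 24 is chromium, so the daughter is chromium-51.

Cr-51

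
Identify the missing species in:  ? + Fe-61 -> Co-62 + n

Conserve mass number: A + 61 = 62 + 1, so A = 2.
Conserve atomic number: Z + 26 = 27 + 0, so Z = 1.
A = 2 and Z = 1 is H-2 — a deuteron.

deuteron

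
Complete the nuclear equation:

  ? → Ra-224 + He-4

Conserve mass number: A = 224 + 4, so A = 228.
Conserve atomic number: Z = 88 + 2, so Z = 90.
Z = 90 is thorium, so the species is Th-228.

Th-228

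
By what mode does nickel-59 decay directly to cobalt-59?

beta-plus decay or electron capture

ΔA = 59 − 59 = 0; ΔZ = 27 − 28 = -1.
A is unchanged and Z drops by 1 — a proton has become a neutron (β⁺ emission or electron capture).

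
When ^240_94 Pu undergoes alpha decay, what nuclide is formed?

Alpha decay: mass number changes by -4, atomic number by -2.
A: 240 − 4 = 236; Z: 94 − 2 = 92.
Z = 92 is uranium, so the daughter is ^236_92 U.

U-236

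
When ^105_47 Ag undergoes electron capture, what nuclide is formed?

Electron capture: mass number changes by +0, atomic number by -1.
A: 105 = 105; Z: 47 − 1 = 46.
Z = 46 is palladium, so the daughter is ^105_46 Pd.

Pd-105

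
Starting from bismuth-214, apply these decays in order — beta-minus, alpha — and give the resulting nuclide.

Pb-210

Start: (A, Z) = (214, 83).
After β⁻: (214, 84).
After α: (210, 82).
Z = 82 is lead.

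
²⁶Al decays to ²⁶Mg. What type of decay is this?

beta-plus decay or electron capture

ΔA = 26 − 26 = 0; ΔZ = 12 − 13 = -1.
A is unchanged and Z drops by 1 — a proton has become a neutron (β⁺ emission or electron capture).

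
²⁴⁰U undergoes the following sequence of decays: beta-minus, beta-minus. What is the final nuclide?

Start: (A, Z) = (240, 92).
After β⁻: (240, 93).
After β⁻: (240, 94).
Z = 94 is plutonium.

Pu-240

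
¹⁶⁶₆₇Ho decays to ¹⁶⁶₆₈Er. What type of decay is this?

beta-minus decay

ΔA = 166 − 166 = 0; ΔZ = 68 − 67 = +1.
A is unchanged and Z rises by 1 — a neutron has become a proton (β⁻ decay).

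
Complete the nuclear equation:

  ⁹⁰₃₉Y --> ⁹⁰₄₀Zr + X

Conserve mass number: 90 = 90 + A, so A = 0.
Conserve atomic number: 39 = 40 + Z, so Z = -1.
A = 0 and Z = -1 is ⁰₋₁e — a beta-minus particle.

beta-minus particle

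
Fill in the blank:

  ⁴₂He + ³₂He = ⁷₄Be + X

gamma ray

Conserve mass number: 4 + 3 = 7 + A, so A = 0.
Conserve atomic number: 2 + 2 = 4 + Z, so Z = 0.
A = 0 and Z = 0 is ⁰₀γ — a gamma ray.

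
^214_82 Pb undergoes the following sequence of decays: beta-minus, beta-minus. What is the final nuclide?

Po-214

Start: (A, Z) = (214, 82).
After β⁻: (214, 83).
After β⁻: (214, 84).
Z = 84 is polonium.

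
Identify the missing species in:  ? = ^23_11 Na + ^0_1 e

Conserve mass number: A = 23 + 0, so A = 23.
Conserve atomic number: Z = 11 + 1, so Z = 12.
Z = 12 is magnesium, so the species is ^23_12 Mg.

Mg-23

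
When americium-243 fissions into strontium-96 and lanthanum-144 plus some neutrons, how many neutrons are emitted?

3

Conserve mass number: 243 = 96 + 144 + k, so k = 243 − 240 = 3.
Check atomic number: 95 = 38 + 57 + 0 = 95. ✓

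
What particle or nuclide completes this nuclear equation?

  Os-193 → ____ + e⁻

Conserve mass number: 193 = A + 0, so A = 193.
Conserve atomic number: 76 = Z − 1, so Z = 77.
Z = 77 is iridium, so the species is Ir-193.

Ir-193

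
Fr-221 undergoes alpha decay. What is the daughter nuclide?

Alpha decay: mass number changes by -4, atomic number by -2.
A: 221 − 4 = 217; Z: 87 − 2 = 85.
Z = 85 is astatine, so the daughter is At-217.

At-217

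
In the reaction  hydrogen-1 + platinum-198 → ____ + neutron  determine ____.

Conserve mass number: 1 + 198 = A + 1, so A = 198.
Conserve atomic number: 1 + 78 = Z + 0, so Z = 79.
Z = 79 is gold, so the species is gold-198.

Au-198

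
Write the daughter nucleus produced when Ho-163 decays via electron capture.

Dy-163

Electron capture: mass number changes by +0, atomic number by -1.
A: 163 = 163; Z: 67 − 1 = 66.
Z = 66 is dysprosium, so the daughter is Dy-163.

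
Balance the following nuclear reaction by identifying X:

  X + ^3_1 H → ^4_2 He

proton

Conserve mass number: A + 3 = 4, so A = 1.
Conserve atomic number: Z + 1 = 2, so Z = 1.
A = 1 and Z = 1 is ^1_1 H — a proton.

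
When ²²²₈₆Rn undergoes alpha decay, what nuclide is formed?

Po-218

Alpha decay: mass number changes by -4, atomic number by -2.
A: 222 − 4 = 218; Z: 86 − 2 = 84.
Z = 84 is polonium, so the daughter is ²¹⁸₈₄Po.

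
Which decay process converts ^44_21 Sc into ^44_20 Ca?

ΔA = 44 − 44 = 0; ΔZ = 20 − 21 = -1.
A is unchanged and Z drops by 1 — a proton has become a neutron (β⁺ emission or electron capture).

beta-plus decay or electron capture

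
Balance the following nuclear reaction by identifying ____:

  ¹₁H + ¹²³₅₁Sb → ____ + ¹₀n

Te-123

Conserve mass number: 1 + 123 = A + 1, so A = 123.
Conserve atomic number: 1 + 51 = Z + 0, so Z = 52.
Z = 52 is tellurium, so the species is ¹²³₅₂Te.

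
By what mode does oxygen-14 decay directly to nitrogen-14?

ΔA = 14 − 14 = 0; ΔZ = 7 − 8 = -1.
A is unchanged and Z drops by 1 — a proton has become a neutron (β⁺ emission or electron capture).

beta-plus decay or electron capture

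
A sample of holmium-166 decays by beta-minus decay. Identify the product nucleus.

Beta-minus decay: mass number changes by +0, atomic number by +1.
A: 166 = 166; Z: 67 + 1 = 68.
Z = 68 is erbium, so the daughter is erbium-166.

Er-166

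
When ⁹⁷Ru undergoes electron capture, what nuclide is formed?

Electron capture: mass number changes by +0, atomic number by -1.
A: 97 = 97; Z: 44 − 1 = 43.
Z = 43 is technetium, so the daughter is ⁹⁷Tc.

Tc-97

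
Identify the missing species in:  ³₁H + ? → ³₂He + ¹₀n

proton

Conserve mass number: 3 + A = 3 + 1, so A = 1.
Conserve atomic number: 1 + Z = 2 + 0, so Z = 1.
A = 1 and Z = 1 is ¹₁H — a proton.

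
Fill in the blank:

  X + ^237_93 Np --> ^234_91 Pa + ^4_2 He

Conserve mass number: A + 237 = 234 + 4, so A = 1.
Conserve atomic number: Z + 93 = 91 + 2, so Z = 0.
A = 1 and Z = 0 is ^1_0 n — a neutron.

neutron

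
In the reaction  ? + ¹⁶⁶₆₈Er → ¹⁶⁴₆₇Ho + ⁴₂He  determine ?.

deuteron

Conserve mass number: A + 166 = 164 + 4, so A = 2.
Conserve atomic number: Z + 68 = 67 + 2, so Z = 1.
A = 2 and Z = 1 is ²₁H — a deuteron.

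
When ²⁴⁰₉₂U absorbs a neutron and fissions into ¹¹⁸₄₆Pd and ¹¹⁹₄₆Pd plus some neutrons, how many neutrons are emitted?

4

Conserve mass number: 241 = 118 + 119 + k, so k = 241 − 237 = 4.
Check atomic number: 92 = 46 + 46 + 0 = 92. ✓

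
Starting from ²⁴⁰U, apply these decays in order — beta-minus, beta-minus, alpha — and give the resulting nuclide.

Start: (A, Z) = (240, 92).
After β⁻: (240, 93).
After β⁻: (240, 94).
After α: (236, 92).
Z = 92 is uranium.

U-236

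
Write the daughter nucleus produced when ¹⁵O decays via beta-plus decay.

Beta-plus decay: mass number changes by +0, atomic number by -1.
A: 15 = 15; Z: 8 − 1 = 7.
Z = 7 is nitrogen, so the daughter is ¹⁵N.

N-15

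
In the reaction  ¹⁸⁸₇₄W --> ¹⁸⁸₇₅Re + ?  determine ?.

Conserve mass number: 188 = 188 + A, so A = 0.
Conserve atomic number: 74 = 75 + Z, so Z = -1.
A = 0 and Z = -1 is ⁰₋₁e — a beta-minus particle.

beta-minus particle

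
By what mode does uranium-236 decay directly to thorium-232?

ΔA = 232 − 236 = -4; ΔZ = 90 − 92 = -2.
A drops by 4 and Z drops by 2 — the signature of alpha emission.

alpha decay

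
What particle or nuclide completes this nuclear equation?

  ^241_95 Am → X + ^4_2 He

Conserve mass number: 241 = A + 4, so A = 237.
Conserve atomic number: 95 = Z + 2, so Z = 93.
Z = 93 is neptunium, so the species is ^237_93 Np.

Np-237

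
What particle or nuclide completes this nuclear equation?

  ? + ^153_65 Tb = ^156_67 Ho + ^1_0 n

Conserve mass number: A + 153 = 156 + 1, so A = 4.
Conserve atomic number: Z + 65 = 67 + 0, so Z = 2.
A = 4 and Z = 2 is ^4_2 He — an alpha particle.

alpha particle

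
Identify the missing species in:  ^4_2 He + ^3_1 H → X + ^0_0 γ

Li-7

Conserve mass number: 4 + 3 = A + 0, so A = 7.
Conserve atomic number: 2 + 1 = Z + 0, so Z = 3.
Z = 3 is lithium, so the species is ^7_3 Li.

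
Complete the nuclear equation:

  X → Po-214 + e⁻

Bi-214

Conserve mass number: A = 214 + 0, so A = 214.
Conserve atomic number: Z = 84 − 1, so Z = 83.
Z = 83 is bismuth, so the species is Bi-214.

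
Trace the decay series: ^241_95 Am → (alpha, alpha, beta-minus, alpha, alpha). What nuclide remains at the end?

Start: (A, Z) = (241, 95).
After α: (237, 93).
After α: (233, 91).
After β⁻: (233, 92).
After α: (229, 90).
After α: (225, 88).
Z = 88 is radium.

Ra-225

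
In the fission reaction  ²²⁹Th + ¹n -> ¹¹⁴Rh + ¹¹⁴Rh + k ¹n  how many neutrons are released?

2

Conserve mass number: 230 = 114 + 114 + k, so k = 230 − 228 = 2.
Check atomic number: 90 = 45 + 45 + 0 = 90. ✓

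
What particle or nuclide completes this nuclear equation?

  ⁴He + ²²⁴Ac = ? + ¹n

Conserve mass number: 4 + 224 = A + 1, so A = 227.
Conserve atomic number: 2 + 89 = Z + 0, so Z = 91.
Z = 91 is protactinium, so the species is ²²⁷Pa.

Pa-227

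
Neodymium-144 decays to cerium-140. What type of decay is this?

ΔA = 140 − 144 = -4; ΔZ = 58 − 60 = -2.
A drops by 4 and Z drops by 2 — the signature of alpha emission.

alpha decay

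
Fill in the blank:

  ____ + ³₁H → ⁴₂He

proton

Conserve mass number: A + 3 = 4, so A = 1.
Conserve atomic number: Z + 1 = 2, so Z = 1.
A = 1 and Z = 1 is ¹₁H — a proton.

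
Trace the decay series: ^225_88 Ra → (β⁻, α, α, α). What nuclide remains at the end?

Start: (A, Z) = (225, 88).
After β⁻: (225, 89).
After α: (221, 87).
After α: (217, 85).
After α: (213, 83).
Z = 83 is bismuth.

Bi-213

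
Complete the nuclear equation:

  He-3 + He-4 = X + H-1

Li-6

Conserve mass number: 3 + 4 = A + 1, so A = 6.
Conserve atomic number: 2 + 2 = Z + 1, so Z = 3.
Z = 3 is lithium, so the species is Li-6.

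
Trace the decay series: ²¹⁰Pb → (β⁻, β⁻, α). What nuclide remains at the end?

Pb-206

Start: (A, Z) = (210, 82).
After β⁻: (210, 83).
After β⁻: (210, 84).
After α: (206, 82).
Z = 82 is lead.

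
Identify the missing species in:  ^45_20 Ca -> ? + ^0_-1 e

Sc-45

Conserve mass number: 45 = A + 0, so A = 45.
Conserve atomic number: 20 = Z − 1, so Z = 21.
Z = 21 is scandium, so the species is ^45_21 Sc.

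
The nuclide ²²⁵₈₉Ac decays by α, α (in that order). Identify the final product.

At-217

Start: (A, Z) = (225, 89).
After α: (221, 87).
After α: (217, 85).
Z = 85 is astatine.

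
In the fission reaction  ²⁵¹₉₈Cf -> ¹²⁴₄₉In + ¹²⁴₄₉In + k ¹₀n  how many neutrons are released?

3

Conserve mass number: 251 = 124 + 124 + k, so k = 251 − 248 = 3.
Check atomic number: 98 = 49 + 49 + 0 = 98. ✓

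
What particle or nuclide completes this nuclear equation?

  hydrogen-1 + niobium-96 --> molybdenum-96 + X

Conserve mass number: 1 + 96 = 96 + A, so A = 1.
Conserve atomic number: 1 + 41 = 42 + Z, so Z = 0.
A = 1 and Z = 0 is neutron — a neutron.

neutron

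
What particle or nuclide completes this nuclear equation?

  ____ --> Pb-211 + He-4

Po-215

Conserve mass number: A = 211 + 4, so A = 215.
Conserve atomic number: Z = 82 + 2, so Z = 84.
Z = 84 is polonium, so the species is Po-215.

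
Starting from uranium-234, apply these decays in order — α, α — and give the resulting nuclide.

Ra-226

Start: (A, Z) = (234, 92).
After α: (230, 90).
After α: (226, 88).
Z = 88 is radium.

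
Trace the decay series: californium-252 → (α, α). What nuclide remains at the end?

Pu-244

Start: (A, Z) = (252, 98).
After α: (248, 96).
After α: (244, 94).
Z = 94 is plutonium.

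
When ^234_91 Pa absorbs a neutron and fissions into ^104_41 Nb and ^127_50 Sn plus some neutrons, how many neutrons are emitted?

Conserve mass number: 235 = 104 + 127 + k, so k = 235 − 231 = 4.
Check atomic number: 91 = 41 + 50 + 0 = 91. ✓

4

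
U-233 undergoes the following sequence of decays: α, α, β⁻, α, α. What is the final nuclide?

At-217

Start: (A, Z) = (233, 92).
After α: (229, 90).
After α: (225, 88).
After β⁻: (225, 89).
After α: (221, 87).
After α: (217, 85).
Z = 85 is astatine.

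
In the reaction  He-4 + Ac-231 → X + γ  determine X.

Conserve mass number: 4 + 231 = A + 0, so A = 235.
Conserve atomic number: 2 + 89 = Z + 0, so Z = 91.
Z = 91 is protactinium, so the species is Pa-235.

Pa-235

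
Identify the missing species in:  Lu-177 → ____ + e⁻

Hf-177

Conserve mass number: 177 = A + 0, so A = 177.
Conserve atomic number: 71 = Z − 1, so Z = 72.
Z = 72 is hafnium, so the species is Hf-177.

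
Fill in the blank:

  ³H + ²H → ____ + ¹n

Conserve mass number: 3 + 2 = A + 1, so A = 4.
Conserve atomic number: 1 + 1 = Z + 0, so Z = 2.
A = 4 and Z = 2 is ⁴He — an alpha particle.

He-4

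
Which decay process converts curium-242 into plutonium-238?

alpha decay

ΔA = 238 − 242 = -4; ΔZ = 94 − 96 = -2.
A drops by 4 and Z drops by 2 — the signature of alpha emission.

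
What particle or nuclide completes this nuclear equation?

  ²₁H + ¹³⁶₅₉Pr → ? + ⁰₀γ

Nd-138

Conserve mass number: 2 + 136 = A + 0, so A = 138.
Conserve atomic number: 1 + 59 = Z + 0, so Z = 60.
Z = 60 is neodymium, so the species is ¹³⁸₆₀Nd.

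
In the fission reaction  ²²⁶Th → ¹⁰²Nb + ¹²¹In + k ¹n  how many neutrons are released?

Conserve mass number: 226 = 102 + 121 + k, so k = 226 − 223 = 3.
Check atomic number: 90 = 41 + 49 + 0 = 90. ✓

3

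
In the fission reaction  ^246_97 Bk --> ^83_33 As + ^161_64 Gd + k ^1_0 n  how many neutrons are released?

Conserve mass number: 246 = 83 + 161 + k, so k = 246 − 244 = 2.
Check atomic number: 97 = 33 + 64 + 0 = 97. ✓

2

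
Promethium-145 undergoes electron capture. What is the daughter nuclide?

Nd-145

Electron capture: mass number changes by +0, atomic number by -1.
A: 145 = 145; Z: 61 − 1 = 60.
Z = 60 is neodymium, so the daughter is neodymium-145.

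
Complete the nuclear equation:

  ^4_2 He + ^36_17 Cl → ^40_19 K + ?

Conserve mass number: 4 + 36 = 40 + A, so A = 0.
Conserve atomic number: 2 + 17 = 19 + Z, so Z = 0.
A = 0 and Z = 0 is ^0_0 γ — a gamma ray.

gamma ray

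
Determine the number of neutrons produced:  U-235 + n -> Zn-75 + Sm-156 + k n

Conserve mass number: 236 = 75 + 156 + k, so k = 236 − 231 = 5.
Check atomic number: 92 = 30 + 62 + 0 = 92. ✓

5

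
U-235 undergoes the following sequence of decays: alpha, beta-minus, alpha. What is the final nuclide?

Start: (A, Z) = (235, 92).
After α: (231, 90).
After β⁻: (231, 91).
After α: (227, 89).
Z = 89 is actinium.

Ac-227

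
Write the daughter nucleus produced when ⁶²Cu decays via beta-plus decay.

Beta-plus decay: mass number changes by +0, atomic number by -1.
A: 62 = 62; Z: 29 − 1 = 28.
Z = 28 is nickel, so the daughter is ⁶²Ni.

Ni-62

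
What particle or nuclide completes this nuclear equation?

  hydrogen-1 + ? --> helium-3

Conserve mass number: 1 + A = 3, so A = 2.
Conserve atomic number: 1 + Z = 2, so Z = 1.
A = 2 and Z = 1 is hydrogen-2 — a deuteron.

deuteron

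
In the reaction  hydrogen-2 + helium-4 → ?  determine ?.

Li-6

Conserve mass number: 2 + 4 = A, so A = 6.
Conserve atomic number: 1 + 2 = Z, so Z = 3.
Z = 3 is lithium, so the species is lithium-6.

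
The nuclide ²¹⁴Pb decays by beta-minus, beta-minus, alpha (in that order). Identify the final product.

Pb-210

Start: (A, Z) = (214, 82).
After β⁻: (214, 83).
After β⁻: (214, 84).
After α: (210, 82).
Z = 82 is lead.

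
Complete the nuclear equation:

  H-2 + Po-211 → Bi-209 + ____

alpha particle

Conserve mass number: 2 + 211 = 209 + A, so A = 4.
Conserve atomic number: 1 + 84 = 83 + Z, so Z = 2.
A = 4 and Z = 2 is He-4 — an alpha particle.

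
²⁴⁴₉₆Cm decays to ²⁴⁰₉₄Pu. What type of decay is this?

ΔA = 240 − 244 = -4; ΔZ = 94 − 96 = -2.
A drops by 4 and Z drops by 2 — the signature of alpha emission.

alpha decay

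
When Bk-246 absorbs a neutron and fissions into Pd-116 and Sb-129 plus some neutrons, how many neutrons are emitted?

Conserve mass number: 247 = 116 + 129 + k, so k = 247 − 245 = 2.
Check atomic number: 97 = 46 + 51 + 0 = 97. ✓

2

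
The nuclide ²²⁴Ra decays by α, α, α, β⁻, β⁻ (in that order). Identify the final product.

Po-212

Start: (A, Z) = (224, 88).
After α: (220, 86).
After α: (216, 84).
After α: (212, 82).
After β⁻: (212, 83).
After β⁻: (212, 84).
Z = 84 is polonium.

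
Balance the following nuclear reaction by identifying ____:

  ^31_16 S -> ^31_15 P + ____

Conserve mass number: 31 = 31 + A, so A = 0.
Conserve atomic number: 16 = 15 + Z, so Z = 1.
A = 0 and Z = 1 is ^0_1 e — a positron.

positron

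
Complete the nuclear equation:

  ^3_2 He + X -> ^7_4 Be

alpha particle

Conserve mass number: 3 + A = 7, so A = 4.
Conserve atomic number: 2 + Z = 4, so Z = 2.
A = 4 and Z = 2 is ^4_2 He — an alpha particle.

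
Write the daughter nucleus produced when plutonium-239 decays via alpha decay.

Alpha decay: mass number changes by -4, atomic number by -2.
A: 239 − 4 = 235; Z: 94 − 2 = 92.
Z = 92 is uranium, so the daughter is uranium-235.

U-235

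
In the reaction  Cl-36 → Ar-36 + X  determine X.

beta-minus particle

Conserve mass number: 36 = 36 + A, so A = 0.
Conserve atomic number: 17 = 18 + Z, so Z = -1.
A = 0 and Z = -1 is e⁻ — a beta-minus particle.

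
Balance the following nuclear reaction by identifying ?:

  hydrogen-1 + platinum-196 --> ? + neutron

Au-196

Conserve mass number: 1 + 196 = A + 1, so A = 196.
Conserve atomic number: 1 + 78 = Z + 0, so Z = 79.
Z = 79 is gold, so the species is gold-196.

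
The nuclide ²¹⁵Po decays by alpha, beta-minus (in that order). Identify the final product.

Bi-211

Start: (A, Z) = (215, 84).
After α: (211, 82).
After β⁻: (211, 83).
Z = 83 is bismuth.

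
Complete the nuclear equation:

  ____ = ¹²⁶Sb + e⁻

Conserve mass number: A = 126 + 0, so A = 126.
Conserve atomic number: Z = 51 − 1, so Z = 50.
Z = 50 is tin, so the species is ¹²⁶Sn.

Sn-126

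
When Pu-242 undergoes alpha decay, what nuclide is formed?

U-238

Alpha decay: mass number changes by -4, atomic number by -2.
A: 242 − 4 = 238; Z: 94 − 2 = 92.
Z = 92 is uranium, so the daughter is U-238.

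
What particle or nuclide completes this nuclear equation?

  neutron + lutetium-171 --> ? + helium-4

Tm-168

Conserve mass number: 1 + 171 = A + 4, so A = 168.
Conserve atomic number: 0 + 71 = Z + 2, so Z = 69.
Z = 69 is thulium, so the species is thulium-168.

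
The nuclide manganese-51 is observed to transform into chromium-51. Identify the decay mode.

beta-plus decay or electron capture

ΔA = 51 − 51 = 0; ΔZ = 24 − 25 = -1.
A is unchanged and Z drops by 1 — a proton has become a neutron (β⁺ emission or electron capture).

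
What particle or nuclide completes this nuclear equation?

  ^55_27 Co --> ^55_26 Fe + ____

positron

Conserve mass number: 55 = 55 + A, so A = 0.
Conserve atomic number: 27 = 26 + Z, so Z = 1.
A = 0 and Z = 1 is ^0_1 e — a positron.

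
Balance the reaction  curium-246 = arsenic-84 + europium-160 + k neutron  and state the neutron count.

Conserve mass number: 246 = 84 + 160 + k, so k = 246 − 244 = 2.
Check atomic number: 96 = 33 + 63 + 0 = 96. ✓

2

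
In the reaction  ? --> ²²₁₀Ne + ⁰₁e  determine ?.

Na-22

Conserve mass number: A = 22 + 0, so A = 22.
Conserve atomic number: Z = 10 + 1, so Z = 11.
Z = 11 is sodium, so the species is ²²₁₁Na.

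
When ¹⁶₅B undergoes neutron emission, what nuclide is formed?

Neutron emission: mass number changes by -1, atomic number by +0.
A: 16 − 1 = 15; Z: 5 = 5.
Z = 5 is boron, so the daughter is ¹⁵₅B.

B-15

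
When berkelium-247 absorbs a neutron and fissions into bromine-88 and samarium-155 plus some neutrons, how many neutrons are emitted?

5

Conserve mass number: 248 = 88 + 155 + k, so k = 248 − 243 = 5.
Check atomic number: 97 = 35 + 62 + 0 = 97. ✓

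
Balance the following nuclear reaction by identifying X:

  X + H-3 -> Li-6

Conserve mass number: A + 3 = 6, so A = 3.
Conserve atomic number: Z + 1 = 3, so Z = 2.
Z = 2 is helium, so the species is He-3.

He-3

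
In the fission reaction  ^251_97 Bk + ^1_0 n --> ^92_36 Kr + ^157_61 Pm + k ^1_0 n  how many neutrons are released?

3

Conserve mass number: 252 = 92 + 157 + k, so k = 252 − 249 = 3.
Check atomic number: 97 = 36 + 61 + 0 = 97. ✓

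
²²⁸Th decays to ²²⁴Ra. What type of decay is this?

ΔA = 224 − 228 = -4; ΔZ = 88 − 90 = -2.
A drops by 4 and Z drops by 2 — the signature of alpha emission.

alpha decay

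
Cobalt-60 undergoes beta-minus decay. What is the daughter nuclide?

Ni-60

Beta-minus decay: mass number changes by +0, atomic number by +1.
A: 60 = 60; Z: 27 + 1 = 28.
Z = 28 is nickel, so the daughter is nickel-60.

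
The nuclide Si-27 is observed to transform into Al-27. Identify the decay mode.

beta-plus decay or electron capture

ΔA = 27 − 27 = 0; ΔZ = 13 − 14 = -1.
A is unchanged and Z drops by 1 — a proton has become a neutron (β⁺ emission or electron capture).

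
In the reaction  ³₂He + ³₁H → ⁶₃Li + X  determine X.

Conserve mass number: 3 + 3 = 6 + A, so A = 0.
Conserve atomic number: 2 + 1 = 3 + Z, so Z = 0.
A = 0 and Z = 0 is ⁰₀γ — a gamma ray.

gamma ray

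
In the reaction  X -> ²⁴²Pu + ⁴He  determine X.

Cm-246

Conserve mass number: A = 242 + 4, so A = 246.
Conserve atomic number: Z = 94 + 2, so Z = 96.
Z = 96 is curium, so the species is ²⁴⁶Cm.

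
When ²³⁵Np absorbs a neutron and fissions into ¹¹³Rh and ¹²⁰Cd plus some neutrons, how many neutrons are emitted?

Conserve mass number: 236 = 113 + 120 + k, so k = 236 − 233 = 3.
Check atomic number: 93 = 45 + 48 + 0 = 93. ✓

3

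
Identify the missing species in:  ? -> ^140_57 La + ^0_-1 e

Ba-140

Conserve mass number: A = 140 + 0, so A = 140.
Conserve atomic number: Z = 57 − 1, so Z = 56.
Z = 56 is barium, so the species is ^140_56 Ba.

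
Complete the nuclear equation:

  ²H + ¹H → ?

Conserve mass number: 2 + 1 = A, so A = 3.
Conserve atomic number: 1 + 1 = Z, so Z = 2.
Z = 2 is helium, so the species is ³He.

He-3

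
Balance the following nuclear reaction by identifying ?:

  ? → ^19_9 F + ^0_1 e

Ne-19

Conserve mass number: A = 19 + 0, so A = 19.
Conserve atomic number: Z = 9 + 1, so Z = 10.
Z = 10 is neon, so the species is ^19_10 Ne.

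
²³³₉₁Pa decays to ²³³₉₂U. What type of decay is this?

ΔA = 233 − 233 = 0; ΔZ = 92 − 91 = +1.
A is unchanged and Z rises by 1 — a neutron has become a proton (β⁻ decay).

beta-minus decay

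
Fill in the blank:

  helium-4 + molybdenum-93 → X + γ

Ru-97

Conserve mass number: 4 + 93 = A + 0, so A = 97.
Conserve atomic number: 2 + 42 = Z + 0, so Z = 44.
Z = 44 is ruthenium, so the species is ruthenium-97.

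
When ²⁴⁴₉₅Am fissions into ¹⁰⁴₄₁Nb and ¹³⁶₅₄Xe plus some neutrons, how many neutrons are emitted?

4

Conserve mass number: 244 = 104 + 136 + k, so k = 244 − 240 = 4.
Check atomic number: 95 = 41 + 54 + 0 = 95. ✓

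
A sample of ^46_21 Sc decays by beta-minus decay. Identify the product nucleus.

Beta-minus decay: mass number changes by +0, atomic number by +1.
A: 46 = 46; Z: 21 + 1 = 22.
Z = 22 is titanium, so the daughter is ^46_22 Ti.

Ti-46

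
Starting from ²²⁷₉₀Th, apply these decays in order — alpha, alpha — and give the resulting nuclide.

Start: (A, Z) = (227, 90).
After α: (223, 88).
After α: (219, 86).
Z = 86 is radon.

Rn-219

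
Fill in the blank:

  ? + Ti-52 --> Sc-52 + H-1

Conserve mass number: A + 52 = 52 + 1, so A = 1.
Conserve atomic number: Z + 22 = 21 + 1, so Z = 0.
A = 1 and Z = 0 is n — a neutron.

neutron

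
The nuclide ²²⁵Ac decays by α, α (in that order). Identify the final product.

At-217

Start: (A, Z) = (225, 89).
After α: (221, 87).
After α: (217, 85).
Z = 85 is astatine.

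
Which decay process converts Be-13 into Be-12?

neutron emission

ΔA = 12 − 13 = -1; ΔZ = 4 − 4 = +0.
A drops by 1 with Z unchanged — a neutron was emitted.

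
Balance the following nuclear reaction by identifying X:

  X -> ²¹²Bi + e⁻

Pb-212

Conserve mass number: A = 212 + 0, so A = 212.
Conserve atomic number: Z = 83 − 1, so Z = 82.
Z = 82 is lead, so the species is ²¹²Pb.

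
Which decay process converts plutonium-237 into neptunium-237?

ΔA = 237 − 237 = 0; ΔZ = 93 − 94 = -1.
A is unchanged and Z drops by 1 — a proton has become a neutron (β⁺ emission or electron capture).

beta-plus decay or electron capture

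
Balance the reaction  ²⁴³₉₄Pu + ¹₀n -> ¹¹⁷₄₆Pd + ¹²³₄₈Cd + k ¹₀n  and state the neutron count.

Conserve mass number: 244 = 117 + 123 + k, so k = 244 − 240 = 4.
Check atomic number: 94 = 46 + 48 + 0 = 94. ✓

4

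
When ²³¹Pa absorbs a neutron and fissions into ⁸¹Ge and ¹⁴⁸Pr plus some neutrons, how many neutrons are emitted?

Conserve mass number: 232 = 81 + 148 + k, so k = 232 − 229 = 3.
Check atomic number: 91 = 32 + 59 + 0 = 91. ✓

3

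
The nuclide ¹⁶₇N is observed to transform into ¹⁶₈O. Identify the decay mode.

beta-minus decay

ΔA = 16 − 16 = 0; ΔZ = 8 − 7 = +1.
A is unchanged and Z rises by 1 — a neutron has become a proton (β⁻ decay).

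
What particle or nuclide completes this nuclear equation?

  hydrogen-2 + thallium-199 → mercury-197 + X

alpha particle

Conserve mass number: 2 + 199 = 197 + A, so A = 4.
Conserve atomic number: 1 + 81 = 80 + Z, so Z = 2.
A = 4 and Z = 2 is helium-4 — an alpha particle.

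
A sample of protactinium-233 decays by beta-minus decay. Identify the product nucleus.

U-233

Beta-minus decay: mass number changes by +0, atomic number by +1.
A: 233 = 233; Z: 91 + 1 = 92.
Z = 92 is uranium, so the daughter is uranium-233.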